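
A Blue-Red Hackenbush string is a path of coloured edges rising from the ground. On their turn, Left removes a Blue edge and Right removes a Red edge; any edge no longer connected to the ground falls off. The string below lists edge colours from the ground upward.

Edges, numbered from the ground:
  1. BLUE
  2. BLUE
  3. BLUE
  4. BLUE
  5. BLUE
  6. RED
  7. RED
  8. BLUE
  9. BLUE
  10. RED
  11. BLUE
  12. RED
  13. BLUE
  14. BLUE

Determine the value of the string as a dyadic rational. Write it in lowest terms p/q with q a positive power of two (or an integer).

2263/512

B: Left { 0 }, Right { (no moves) } = simplest 1
BB: Left { 0, 1 }, Right { (no moves) } = simplest 2
BBB: Left { 0, 1, 2 }, Right { (no moves) } = simplest 3
BBBB: Left { 0, 1, 2, 3 }, Right { (no moves) } = simplest 4
BBBBB: Left { 0, 1, 2, 3, 4 }, Right { (no moves) } = simplest 5
BBBBBR: Left { 0, 1, 2, 3, 4 }, Right { 5 } = simplest 9/2
BBBBBRR: Left { 0, 1, 2, 3, 4 }, Right { 9/2, 5 } = simplest 17/4
BBBBBRRB: Left { 0, 1, 2, 3, 4, 17/4 }, Right { 9/2, 5 } = simplest 35/8
BBBBBRRBB: Left { 0, 1, 2, 3, 4, 17/4, 35/8 }, Right { 9/2, 5 } = simplest 71/16
BBBBBRRBBR: Left { 0, 1, 2, 3, 4, 17/4, 35/8 }, Right { 71/16, 9/2, 5 } = simplest 141/32
BBBBBRRBBRB: Left { 0, 1, 2, 3, 4, 17/4, 35/8, 141/32 }, Right { 71/16, 9/2, 5 } = simplest 283/64
BBBBBRRBBRBR: Left { 0, 1, 2, 3, 4, 17/4, 35/8, 141/32 }, Right { 283/64, 71/16, 9/2, 5 } = simplest 565/128
BBBBBRRBBRBRB: Left { 0, 1, 2, 3, 4, 17/4, 35/8, 141/32, 565/128 }, Right { 283/64, 71/16, 9/2, 5 } = simplest 1131/256
BBBBBRRBBRBRBB: Left { 0, 1, 2, 3, 4, 17/4, 35/8, 141/32, 565/128, 1131/256 }, Right { 283/64, 71/16, 9/2, 5 } = simplest 2263/512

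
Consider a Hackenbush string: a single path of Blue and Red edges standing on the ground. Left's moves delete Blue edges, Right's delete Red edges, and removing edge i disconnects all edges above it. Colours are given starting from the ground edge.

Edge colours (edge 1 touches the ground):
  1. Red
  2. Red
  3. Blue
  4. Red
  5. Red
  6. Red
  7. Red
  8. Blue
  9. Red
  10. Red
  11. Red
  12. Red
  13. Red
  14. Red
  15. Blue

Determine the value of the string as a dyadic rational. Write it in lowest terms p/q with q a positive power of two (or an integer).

-16125/8192

Build G(s[:k]) for k = 1..15, string s = Red Red Blue Red Red Red Red Blue Red Red Red Red Red Red Blue.
step 1: add Red to get R; options L={ (no moves) } R={ 0 } -> -1
step 2: add Red to get RR; options L={ (no moves) } R={ -1; 0 } -> -2
step 3: add Blue to get RRB; options L={ -2 } R={ -1; 0 } -> -3/2
step 4: add Red to get RRBR; options L={ -2 } R={ -3/2; -1; 0 } -> -7/4
step 5: add Red to get RRBRR; options L={ -2 } R={ -7/4; -3/2; -1; 0 } -> -15/8
step 6: add Red to get RRBRRR; options L={ -2 } R={ -15/8; -7/4; -3/2; -1; 0 } -> -31/16
step 7: add Red to get RRBRRRR; options L={ -2 } R={ -31/16; -15/8; -7/4; -3/2; -1; 0 } -> -63/32
step 8: add Blue to get RRBRRRRB; options L={ -2; -63/32 } R={ -31/16; -15/8; -7/4; -3/2; -1; 0 } -> -125/64
step 9: add Red to get RRBRRRRBR; options L={ -2; -63/32 } R={ -125/64; -31/16; -15/8; -7/4; -3/2; -1; 0 } -> -251/128
step 10: add Red to get RRBRRRRBRR; options L={ -2; -63/32 } R={ -251/128; -125/64; -31/16; -15/8; -7/4; -3/2; -1; 0 } -> -503/256
step 11: add Red to get RRBRRRRBRRR; options L={ -2; -63/32 } R={ -503/256; -251/128; -125/64; -31/16; -15/8; -7/4; -3/2; -1; 0 } -> -1007/512
step 12: add Red to get RRBRRRRBRRRR; options L={ -2; -63/32 } R={ -1007/512; -503/256; -251/128; -125/64; -31/16; -15/8; -7/4; -3/2; -1; 0 } -> -2015/1024
step 13: add Red to get RRBRRRRBRRRRR; options L={ -2; -63/32 } R={ -2015/1024; -1007/512; -503/256; -251/128; -125/64; -31/16; -15/8; -7/4; -3/2; -1; 0 } -> -4031/2048
step 14: add Red to get RRBRRRRBRRRRRR; options L={ -2; -63/32 } R={ -4031/2048; -2015/1024; -1007/512; -503/256; -251/128; -125/64; -31/16; -15/8; -7/4; -3/2; -1; 0 } -> -8063/4096
step 15: add Blue to get RRBRRRRBRRRRRRB; options L={ -2; -63/32; -8063/4096 } R={ -4031/2048; -2015/1024; -1007/512; -503/256; -251/128; -125/64; -31/16; -15/8; -7/4; -3/2; -1; 0 } -> -16125/8192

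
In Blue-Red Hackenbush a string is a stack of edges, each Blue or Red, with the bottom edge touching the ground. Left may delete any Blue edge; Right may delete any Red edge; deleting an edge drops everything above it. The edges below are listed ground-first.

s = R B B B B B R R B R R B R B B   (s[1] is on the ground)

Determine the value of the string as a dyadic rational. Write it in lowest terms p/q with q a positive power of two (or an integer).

-873/16384

v(R) = { (no moves) | 0 } = -1
v(RB) = { -1 | 0 } = -1/2
v(RBB) = { -1; -1/2 | 0 } = -1/4
v(RBBB) = { -1; -1/2; -1/4 | 0 } = -1/8
v(RBBBB) = { -1; -1/2; -1/4; -1/8 | 0 } = -1/16
v(RBBBBB) = { -1; -1/2; -1/4; -1/8; -1/16 | 0 } = -1/32
v(RBBBBBR) = { -1; -1/2; -1/4; -1/8; -1/16 | -1/32; 0 } = -3/64
v(RBBBBBRR) = { -1; -1/2; -1/4; -1/8; -1/16 | -3/64; -1/32; 0 } = -7/128
v(RBBBBBRRB) = { -1; -1/2; -1/4; -1/8; -1/16; -7/128 | -3/64; -1/32; 0 } = -13/256
v(RBBBBBRRBR) = { -1; -1/2; -1/4; -1/8; -1/16; -7/128 | -13/256; -3/64; -1/32; 0 } = -27/512
v(RBBBBBRRBRR) = { -1; -1/2; -1/4; -1/8; -1/16; -7/128 | -27/512; -13/256; -3/64; -1/32; 0 } = -55/1024
v(RBBBBBRRBRRB) = { -1; -1/2; -1/4; -1/8; -1/16; -7/128; -55/1024 | -27/512; -13/256; -3/64; -1/32; 0 } = -109/2048
v(RBBBBBRRBRRBR) = { -1; -1/2; -1/4; -1/8; -1/16; -7/128; -55/1024 | -109/2048; -27/512; -13/256; -3/64; -1/32; 0 } = -219/4096
v(RBBBBBRRBRRBRB) = { -1; -1/2; -1/4; -1/8; -1/16; -7/128; -55/1024; -219/4096 | -109/2048; -27/512; -13/256; -3/64; -1/32; 0 } = -437/8192
v(RBBBBBRRBRRBRBB) = { -1; -1/2; -1/4; -1/8; -1/16; -7/128; -55/1024; -219/4096; -437/8192 | -109/2048; -27/512; -13/256; -3/64; -1/32; 0 } = -873/16384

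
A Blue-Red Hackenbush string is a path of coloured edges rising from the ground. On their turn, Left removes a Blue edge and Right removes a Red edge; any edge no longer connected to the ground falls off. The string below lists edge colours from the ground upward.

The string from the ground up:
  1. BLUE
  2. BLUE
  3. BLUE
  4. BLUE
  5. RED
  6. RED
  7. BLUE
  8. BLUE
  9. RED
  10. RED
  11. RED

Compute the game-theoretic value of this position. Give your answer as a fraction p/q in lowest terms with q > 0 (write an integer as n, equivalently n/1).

433/128

B: Left { 0 }, Right { · } gives simplest 1
BB: Left { 0; 1 }, Right { · } gives simplest 2
BBB: Left { 0; 1; 2 }, Right { · } gives simplest 3
BBBB: Left { 0; 1; 2; 3 }, Right { · } gives simplest 4
BBBBR: Left { 0; 1; 2; 3 }, Right { 4 } gives simplest 7/2
BBBBRR: Left { 0; 1; 2; 3 }, Right { 7/2; 4 } gives simplest 13/4
BBBBRRB: Left { 0; 1; 2; 3; 13/4 }, Right { 7/2; 4 } gives simplest 27/8
BBBBRRBB: Left { 0; 1; 2; 3; 13/4; 27/8 }, Right { 7/2; 4 } gives simplest 55/16
BBBBRRBBR: Left { 0; 1; 2; 3; 13/4; 27/8 }, Right { 55/16; 7/2; 4 } gives simplest 109/32
BBBBRRBBRR: Left { 0; 1; 2; 3; 13/4; 27/8 }, Right { 109/32; 55/16; 7/2; 4 } gives simplest 217/64
BBBBRRBBRRR: Left { 0; 1; 2; 3; 13/4; 27/8 }, Right { 217/64; 109/32; 55/16; 7/2; 4 } gives simplest 433/128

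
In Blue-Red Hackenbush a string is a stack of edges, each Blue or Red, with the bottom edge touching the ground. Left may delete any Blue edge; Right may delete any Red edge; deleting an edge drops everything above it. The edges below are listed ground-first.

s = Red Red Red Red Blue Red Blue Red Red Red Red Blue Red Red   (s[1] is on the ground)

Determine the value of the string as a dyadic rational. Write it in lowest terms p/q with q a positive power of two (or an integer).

1 of 14 · R · max L −∞ · min R 0 => -1
2 of 14 · RR · max L −∞ · min R -1 => -2
3 of 14 · RRR · max L −∞ · min R -2 => -3
4 of 14 · RRRR · max L −∞ · min R -3 => -4
5 of 14 · RRRRB · max L -4 · min R -3 => -7/2
6 of 14 · RRRRBR · max L -4 · min R -7/2 => -15/4
7 of 14 · RRRRBRB · max L -15/4 · min R -7/2 => -29/8
8 of 14 · RRRRBRBR · max L -15/4 · min R -29/8 => -59/16
9 of 14 · RRRRBRBRR · max L -15/4 · min R -59/16 => -119/32
10 of 14 · RRRRBRBRRR · max L -15/4 · min R -119/32 => -239/64
11 of 14 · RRRRBRBRRRR · max L -15/4 · min R -239/64 => -479/128
12 of 14 · RRRRBRBRRRRB · max L -479/128 · min R -239/64 => -957/256
13 of 14 · RRRRBRBRRRRBR · max L -479/128 · min R -957/256 => -1915/512
14 of 14 · RRRRBRBRRRRBRR · max L -479/128 · min R -1915/512 => -3831/1024

-3831/1024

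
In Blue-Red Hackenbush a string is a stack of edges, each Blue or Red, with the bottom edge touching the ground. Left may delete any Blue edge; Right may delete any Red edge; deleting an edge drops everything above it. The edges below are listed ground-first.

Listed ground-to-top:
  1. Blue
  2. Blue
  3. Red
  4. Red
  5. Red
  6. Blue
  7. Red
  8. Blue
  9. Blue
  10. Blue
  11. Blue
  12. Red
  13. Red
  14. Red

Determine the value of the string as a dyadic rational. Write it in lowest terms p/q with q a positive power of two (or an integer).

4849/4096

Build val(s[:k]) for k = 1..14, string s = Blue Blue Red Red Red Blue Red Blue Blue Blue Blue Red Red Red.
B: Left { 0 }, Right { — } -> simplest 1
BB: Left { 0,1 }, Right { — } -> simplest 2
BBR: Left { 0,1 }, Right { 2 } -> simplest 3/2
BBRR: Left { 0,1 }, Right { 3/2,2 } -> simplest 5/4
BBRRR: Left { 0,1 }, Right { 5/4,3/2,2 } -> simplest 9/8
BBRRRB: Left { 0,1,9/8 }, Right { 5/4,3/2,2 } -> simplest 19/16
BBRRRBR: Left { 0,1,9/8 }, Right { 19/16,5/4,3/2,2 } -> simplest 37/32
BBRRRBRB: Left { 0,1,9/8,37/32 }, Right { 19/16,5/4,3/2,2 } -> simplest 75/64
BBRRRBRBB: Left { 0,1,9/8,37/32,75/64 }, Right { 19/16,5/4,3/2,2 } -> simplest 151/128
BBRRRBRBBB: Left { 0,1,9/8,37/32,75/64,151/128 }, Right { 19/16,5/4,3/2,2 } -> simplest 303/256
BBRRRBRBBBB: Left { 0,1,9/8,37/32,75/64,151/128,303/256 }, Right { 19/16,5/4,3/2,2 } -> simplest 607/512
BBRRRBRBBBBR: Left { 0,1,9/8,37/32,75/64,151/128,303/256 }, Right { 607/512,19/16,5/4,3/2,2 } -> simplest 1213/1024
BBRRRBRBBBBRR: Left { 0,1,9/8,37/32,75/64,151/128,303/256 }, Right { 1213/1024,607/512,19/16,5/4,3/2,2 } -> simplest 2425/2048
BBRRRBRBBBBRRR: Left { 0,1,9/8,37/32,75/64,151/128,303/256 }, Right { 2425/2048,1213/1024,607/512,19/16,5/4,3/2,2 } -> simplest 4849/4096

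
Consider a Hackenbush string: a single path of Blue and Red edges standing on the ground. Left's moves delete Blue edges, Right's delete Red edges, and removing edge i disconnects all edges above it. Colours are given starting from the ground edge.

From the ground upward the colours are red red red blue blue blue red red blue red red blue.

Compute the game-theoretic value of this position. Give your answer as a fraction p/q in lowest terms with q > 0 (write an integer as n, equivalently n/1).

-1133/512

1 of 12 · r · max L −∞ · min R 0 gives -1
2 of 12 · rr · max L −∞ · min R -1 gives -2
3 of 12 · rrr · max L −∞ · min R -2 gives -3
4 of 12 · rrrb · max L -3 · min R -2 gives -5/2
5 of 12 · rrrbb · max L -5/2 · min R -2 gives -9/4
6 of 12 · rrrbbb · max L -9/4 · min R -2 gives -17/8
7 of 12 · rrrbbbr · max L -9/4 · min R -17/8 gives -35/16
8 of 12 · rrrbbbrr · max L -9/4 · min R -35/16 gives -71/32
9 of 12 · rrrbbbrrb · max L -71/32 · min R -35/16 gives -141/64
10 of 12 · rrrbbbrrbr · max L -71/32 · min R -141/64 gives -283/128
11 of 12 · rrrbbbrrbrr · max L -71/32 · min R -283/128 gives -567/256
12 of 12 · rrrbbbrrbrrb · max L -567/256 · min R -283/128 gives -1133/512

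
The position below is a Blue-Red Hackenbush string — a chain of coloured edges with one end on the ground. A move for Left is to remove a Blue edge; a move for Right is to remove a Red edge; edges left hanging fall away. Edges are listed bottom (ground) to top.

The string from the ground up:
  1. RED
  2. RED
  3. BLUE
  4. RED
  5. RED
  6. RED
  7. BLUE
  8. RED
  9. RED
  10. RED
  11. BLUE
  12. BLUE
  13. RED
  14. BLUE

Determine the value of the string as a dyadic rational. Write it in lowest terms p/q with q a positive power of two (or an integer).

-7909/4096

Recurse on prefixes of the 14-edge string RED RED BLUE RED RED RED BLUE RED RED RED BLUE BLUE RED BLUE:
1 of 14 · R · max L −∞ · min R 0 = -1
2 of 14 · RR · max L −∞ · min R -1 = -2
3 of 14 · RRB · max L -2 · min R -1 = -3/2
4 of 14 · RRBR · max L -2 · min R -3/2 = -7/4
5 of 14 · RRBRR · max L -2 · min R -7/4 = -15/8
6 of 14 · RRBRRR · max L -2 · min R -15/8 = -31/16
7 of 14 · RRBRRRB · max L -31/16 · min R -15/8 = -61/32
8 of 14 · RRBRRRBR · max L -31/16 · min R -61/32 = -123/64
9 of 14 · RRBRRRBRR · max L -31/16 · min R -123/64 = -247/128
10 of 14 · RRBRRRBRRR · max L -31/16 · min R -247/128 = -495/256
11 of 14 · RRBRRRBRRRB · max L -495/256 · min R -247/128 = -989/512
12 of 14 · RRBRRRBRRRBB · max L -989/512 · min R -247/128 = -1977/1024
13 of 14 · RRBRRRBRRRBBR · max L -989/512 · min R -1977/1024 = -3955/2048
14 of 14 · RRBRRRBRRRBBRB · max L -3955/2048 · min R -1977/1024 = -7909/4096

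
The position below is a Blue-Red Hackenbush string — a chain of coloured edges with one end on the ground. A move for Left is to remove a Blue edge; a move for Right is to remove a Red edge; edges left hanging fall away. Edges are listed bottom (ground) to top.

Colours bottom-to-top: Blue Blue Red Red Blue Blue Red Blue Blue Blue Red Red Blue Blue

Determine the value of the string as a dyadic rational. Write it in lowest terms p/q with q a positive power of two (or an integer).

B: Left { 0 }, Right { (no moves) } → simplest 1
BB: Left { 0 1 }, Right { (no moves) } → simplest 2
BBR: Left { 0 1 }, Right { 2 } → simplest 3/2
BBRR: Left { 0 1 }, Right { 3/2 2 } → simplest 5/4
BBRRB: Left { 0 1 5/4 }, Right { 3/2 2 } → simplest 11/8
BBRRBB: Left { 0 1 5/4 11/8 }, Right { 3/2 2 } → simplest 23/16
BBRRBBR: Left { 0 1 5/4 11/8 }, Right { 23/16 3/2 2 } → simplest 45/32
BBRRBBRB: Left { 0 1 5/4 11/8 45/32 }, Right { 23/16 3/2 2 } → simplest 91/64
BBRRBBRBB: Left { 0 1 5/4 11/8 45/32 91/64 }, Right { 23/16 3/2 2 } → simplest 183/128
BBRRBBRBBB: Left { 0 1 5/4 11/8 45/32 91/64 183/128 }, Right { 23/16 3/2 2 } → simplest 367/256
BBRRBBRBBBR: Left { 0 1 5/4 11/8 45/32 91/64 183/128 }, Right { 367/256 23/16 3/2 2 } → simplest 733/512
BBRRBBRBBBRR: Left { 0 1 5/4 11/8 45/32 91/64 183/128 }, Right { 733/512 367/256 23/16 3/2 2 } → simplest 1465/1024
BBRRBBRBBBRRB: Left { 0 1 5/4 11/8 45/32 91/64 183/128 1465/1024 }, Right { 733/512 367/256 23/16 3/2 2 } → simplest 2931/2048
BBRRBBRBBBRRBB: Left { 0 1 5/4 11/8 45/32 91/64 183/128 1465/1024 2931/2048 }, Right { 733/512 367/256 23/16 3/2 2 } → simplest 5863/4096

5863/4096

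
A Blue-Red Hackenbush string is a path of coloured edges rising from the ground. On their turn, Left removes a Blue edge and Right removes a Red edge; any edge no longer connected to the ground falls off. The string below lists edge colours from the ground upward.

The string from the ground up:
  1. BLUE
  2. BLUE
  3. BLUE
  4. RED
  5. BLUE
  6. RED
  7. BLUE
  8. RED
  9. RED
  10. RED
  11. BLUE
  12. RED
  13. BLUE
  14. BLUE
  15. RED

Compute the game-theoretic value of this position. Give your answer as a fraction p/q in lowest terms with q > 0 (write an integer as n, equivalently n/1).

10797/4096

Prefix values for BLUE BLUE BLUE RED BLUE RED BLUE RED RED RED BLUE RED BLUE BLUE RED via {L|R} + simplicity:
B: Left { 0 }, Right { — } so simplest 1
BB: Left { 0, 1 }, Right { — } so simplest 2
BBB: Left { 0, 1, 2 }, Right { — } so simplest 3
BBBR: Left { 0, 1, 2 }, Right { 3 } so simplest 5/2
BBBRB: Left { 0, 1, 2, 5/2 }, Right { 3 } so simplest 11/4
BBBRBR: Left { 0, 1, 2, 5/2 }, Right { 11/4, 3 } so simplest 21/8
BBBRBRB: Left { 0, 1, 2, 5/2, 21/8 }, Right { 11/4, 3 } so simplest 43/16
BBBRBRBR: Left { 0, 1, 2, 5/2, 21/8 }, Right { 43/16, 11/4, 3 } so simplest 85/32
BBBRBRBRR: Left { 0, 1, 2, 5/2, 21/8 }, Right { 85/32, 43/16, 11/4, 3 } so simplest 169/64
BBBRBRBRRR: Left { 0, 1, 2, 5/2, 21/8 }, Right { 169/64, 85/32, 43/16, 11/4, 3 } so simplest 337/128
BBBRBRBRRRB: Left { 0, 1, 2, 5/2, 21/8, 337/128 }, Right { 169/64, 85/32, 43/16, 11/4, 3 } so simplest 675/256
BBBRBRBRRRBR: Left { 0, 1, 2, 5/2, 21/8, 337/128 }, Right { 675/256, 169/64, 85/32, 43/16, 11/4, 3 } so simplest 1349/512
BBBRBRBRRRBRB: Left { 0, 1, 2, 5/2, 21/8, 337/128, 1349/512 }, Right { 675/256, 169/64, 85/32, 43/16, 11/4, 3 } so simplest 2699/1024
BBBRBRBRRRBRBB: Left { 0, 1, 2, 5/2, 21/8, 337/128, 1349/512, 2699/1024 }, Right { 675/256, 169/64, 85/32, 43/16, 11/4, 3 } so simplest 5399/2048
BBBRBRBRRRBRBBR: Left { 0, 1, 2, 5/2, 21/8, 337/128, 1349/512, 2699/1024 }, Right { 5399/2048, 675/256, 169/64, 85/32, 43/16, 11/4, 3 } so simplest 10797/4096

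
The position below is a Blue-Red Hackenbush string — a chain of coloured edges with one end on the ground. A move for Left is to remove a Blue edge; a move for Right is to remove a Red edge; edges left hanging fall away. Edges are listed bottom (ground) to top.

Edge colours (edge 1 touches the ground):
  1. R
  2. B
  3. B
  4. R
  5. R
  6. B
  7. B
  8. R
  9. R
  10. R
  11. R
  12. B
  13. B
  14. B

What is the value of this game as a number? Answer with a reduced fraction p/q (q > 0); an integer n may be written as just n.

Build val(s[:k]) for k = 1..14, string s = R B B R R B B R R R R B B B.
val(R) = {  | 0 } so -1
val(RB) = { -1 | 0 } so -1/2
val(RBB) = { -1, -1/2 | 0 } so -1/4
val(RBBR) = { -1, -1/2 | -1/4, 0 } so -3/8
val(RBBRR) = { -1, -1/2 | -3/8, -1/4, 0 } so -7/16
val(RBBRRB) = { -1, -1/2, -7/16 | -3/8, -1/4, 0 } so -13/32
val(RBBRRBB) = { -1, -1/2, -7/16, -13/32 | -3/8, -1/4, 0 } so -25/64
val(RBBRRBBR) = { -1, -1/2, -7/16, -13/32 | -25/64, -3/8, -1/4, 0 } so -51/128
val(RBBRRBBRR) = { -1, -1/2, -7/16, -13/32 | -51/128, -25/64, -3/8, -1/4, 0 } so -103/256
val(RBBRRBBRRR) = { -1, -1/2, -7/16, -13/32 | -103/256, -51/128, -25/64, -3/8, -1/4, 0 } so -207/512
val(RBBRRBBRRRR) = { -1, -1/2, -7/16, -13/32 | -207/512, -103/256, -51/128, -25/64, -3/8, -1/4, 0 } so -415/1024
val(RBBRRBBRRRRB) = { -1, -1/2, -7/16, -13/32, -415/1024 | -207/512, -103/256, -51/128, -25/64, -3/8, -1/4, 0 } so -829/2048
val(RBBRRBBRRRRBB) = { -1, -1/2, -7/16, -13/32, -415/1024, -829/2048 | -207/512, -103/256, -51/128, -25/64, -3/8, -1/4, 0 } so -1657/4096
val(RBBRRBBRRRRBBB) = { -1, -1/2, -7/16, -13/32, -415/1024, -829/2048, -1657/4096 | -207/512, -103/256, -51/128, -25/64, -3/8, -1/4, 0 } so -3313/8192

-3313/8192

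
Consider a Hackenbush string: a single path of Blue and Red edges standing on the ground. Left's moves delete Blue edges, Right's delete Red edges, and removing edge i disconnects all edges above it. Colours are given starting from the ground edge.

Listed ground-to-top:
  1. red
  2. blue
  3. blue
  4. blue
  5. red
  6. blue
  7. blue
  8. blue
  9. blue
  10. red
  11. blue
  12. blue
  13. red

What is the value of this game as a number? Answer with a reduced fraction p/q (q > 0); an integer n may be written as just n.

step 1: add red to get r; options L={ · } R={ 0 } — -1
step 2: add blue to get rb; options L={ -1 } R={ 0 } — -1/2
step 3: add blue to get rbb; options L={ -1,-1/2 } R={ 0 } — -1/4
step 4: add blue to get rbbb; options L={ -1,-1/2,-1/4 } R={ 0 } — -1/8
step 5: add red to get rbbbr; options L={ -1,-1/2,-1/4 } R={ -1/8,0 } — -3/16
step 6: add blue to get rbbbrb; options L={ -1,-1/2,-1/4,-3/16 } R={ -1/8,0 } — -5/32
step 7: add blue to get rbbbrbb; options L={ -1,-1/2,-1/4,-3/16,-5/32 } R={ -1/8,0 } — -9/64
step 8: add blue to get rbbbrbbb; options L={ -1,-1/2,-1/4,-3/16,-5/32,-9/64 } R={ -1/8,0 } — -17/128
step 9: add blue to get rbbbrbbbb; options L={ -1,-1/2,-1/4,-3/16,-5/32,-9/64,-17/128 } R={ -1/8,0 } — -33/256
step 10: add red to get rbbbrbbbbr; options L={ -1,-1/2,-1/4,-3/16,-5/32,-9/64,-17/128 } R={ -33/256,-1/8,0 } — -67/512
step 11: add blue to get rbbbrbbbbrb; options L={ -1,-1/2,-1/4,-3/16,-5/32,-9/64,-17/128,-67/512 } R={ -33/256,-1/8,0 } — -133/1024
step 12: add blue to get rbbbrbbbbrbb; options L={ -1,-1/2,-1/4,-3/16,-5/32,-9/64,-17/128,-67/512,-133/1024 } R={ -33/256,-1/8,0 } — -265/2048
step 13: add red to get rbbbrbbbbrbbr; options L={ -1,-1/2,-1/4,-3/16,-5/32,-9/64,-17/128,-67/512,-133/1024 } R={ -265/2048,-33/256,-1/8,0 } — -531/4096

-531/4096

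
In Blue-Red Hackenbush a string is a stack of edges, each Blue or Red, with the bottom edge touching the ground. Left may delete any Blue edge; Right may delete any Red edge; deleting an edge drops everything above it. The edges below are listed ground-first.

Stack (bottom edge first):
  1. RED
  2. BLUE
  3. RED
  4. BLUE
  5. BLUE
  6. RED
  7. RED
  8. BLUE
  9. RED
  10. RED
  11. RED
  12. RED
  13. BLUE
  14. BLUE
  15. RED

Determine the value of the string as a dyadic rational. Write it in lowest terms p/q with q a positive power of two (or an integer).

G(R) = { · | 0 } gives -1
G(RB) = { -1 | 0 } gives -1/2
G(RBR) = { -1 | -1/2 0 } gives -3/4
G(RBRB) = { -1 -3/4 | -1/2 0 } gives -5/8
G(RBRBB) = { -1 -3/4 -5/8 | -1/2 0 } gives -9/16
G(RBRBBR) = { -1 -3/4 -5/8 | -9/16 -1/2 0 } gives -19/32
G(RBRBBRR) = { -1 -3/4 -5/8 | -19/32 -9/16 -1/2 0 } gives -39/64
G(RBRBBRRB) = { -1 -3/4 -5/8 -39/64 | -19/32 -9/16 -1/2 0 } gives -77/128
G(RBRBBRRBR) = { -1 -3/4 -5/8 -39/64 | -77/128 -19/32 -9/16 -1/2 0 } gives -155/256
G(RBRBBRRBRR) = { -1 -3/4 -5/8 -39/64 | -155/256 -77/128 -19/32 -9/16 -1/2 0 } gives -311/512
G(RBRBBRRBRRR) = { -1 -3/4 -5/8 -39/64 | -311/512 -155/256 -77/128 -19/32 -9/16 -1/2 0 } gives -623/1024
G(RBRBBRRBRRRR) = { -1 -3/4 -5/8 -39/64 | -623/1024 -311/512 -155/256 -77/128 -19/32 -9/16 -1/2 0 } gives -1247/2048
G(RBRBBRRBRRRRB) = { -1 -3/4 -5/8 -39/64 -1247/2048 | -623/1024 -311/512 -155/256 -77/128 -19/32 -9/16 -1/2 0 } gives -2493/4096
G(RBRBBRRBRRRRBB) = { -1 -3/4 -5/8 -39/64 -1247/2048 -2493/4096 | -623/1024 -311/512 -155/256 -77/128 -19/32 -9/16 -1/2 0 } gives -4985/8192
G(RBRBBRRBRRRRBBR) = { -1 -3/4 -5/8 -39/64 -1247/2048 -2493/4096 | -4985/8192 -623/1024 -311/512 -155/256 -77/128 -19/32 -9/16 -1/2 0 } gives -9971/16384

-9971/16384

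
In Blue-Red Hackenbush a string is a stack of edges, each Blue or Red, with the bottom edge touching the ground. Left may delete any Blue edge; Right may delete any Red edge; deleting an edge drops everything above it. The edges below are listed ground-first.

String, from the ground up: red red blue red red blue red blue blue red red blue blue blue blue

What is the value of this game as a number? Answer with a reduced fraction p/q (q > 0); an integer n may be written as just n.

-14945/8192

g_1 [r]  L=[—]  R=[0]  ⇒ -1
g_2 [rr]  L=[—]  R=[-1 0]  ⇒ -2
g_3 [rrb]  L=[-2]  R=[-1 0]  ⇒ -3/2
g_4 [rrbr]  L=[-2]  R=[-3/2 -1 0]  ⇒ -7/4
g_5 [rrbrr]  L=[-2]  R=[-7/4 -3/2 -1 0]  ⇒ -15/8
g_6 [rrbrrb]  L=[-2 -15/8]  R=[-7/4 -3/2 -1 0]  ⇒ -29/16
g_7 [rrbrrbr]  L=[-2 -15/8]  R=[-29/16 -7/4 -3/2 -1 0]  ⇒ -59/32
g_8 [rrbrrbrb]  L=[-2 -15/8 -59/32]  R=[-29/16 -7/4 -3/2 -1 0]  ⇒ -117/64
g_9 [rrbrrbrbb]  L=[-2 -15/8 -59/32 -117/64]  R=[-29/16 -7/4 -3/2 -1 0]  ⇒ -233/128
g_10 [rrbrrbrbbr]  L=[-2 -15/8 -59/32 -117/64]  R=[-233/128 -29/16 -7/4 -3/2 -1 0]  ⇒ -467/256
g_11 [rrbrrbrbbrr]  L=[-2 -15/8 -59/32 -117/64]  R=[-467/256 -233/128 -29/16 -7/4 -3/2 -1 0]  ⇒ -935/512
g_12 [rrbrrbrbbrrb]  L=[-2 -15/8 -59/32 -117/64 -935/512]  R=[-467/256 -233/128 -29/16 -7/4 -3/2 -1 0]  ⇒ -1869/1024
g_13 [rrbrrbrbbrrbb]  L=[-2 -15/8 -59/32 -117/64 -935/512 -1869/1024]  R=[-467/256 -233/128 -29/16 -7/4 -3/2 -1 0]  ⇒ -3737/2048
g_14 [rrbrrbrbbrrbbb]  L=[-2 -15/8 -59/32 -117/64 -935/512 -1869/1024 -3737/2048]  R=[-467/256 -233/128 -29/16 -7/4 -3/2 -1 0]  ⇒ -7473/4096
g_15 [rrbrrbrbbrrbbbb]  L=[-2 -15/8 -59/32 -117/64 -935/512 -1869/1024 -3737/2048 -7473/4096]  R=[-467/256 -233/128 -29/16 -7/4 -3/2 -1 0]  ⇒ -14945/8192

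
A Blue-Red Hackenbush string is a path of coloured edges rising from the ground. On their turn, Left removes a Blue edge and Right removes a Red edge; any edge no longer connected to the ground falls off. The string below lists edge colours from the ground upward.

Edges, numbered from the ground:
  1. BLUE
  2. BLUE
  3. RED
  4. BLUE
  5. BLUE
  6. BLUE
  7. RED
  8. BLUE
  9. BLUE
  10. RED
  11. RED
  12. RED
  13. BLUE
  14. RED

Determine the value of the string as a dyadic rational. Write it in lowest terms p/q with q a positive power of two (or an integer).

7877/4096

Recurse on prefixes of the 14-edge string BLUE BLUE RED BLUE BLUE BLUE RED BLUE BLUE RED RED RED BLUE RED:
step 1: add BLUE to get B; options L={ 0 } R={ — } = 1
step 2: add BLUE to get BB; options L={ 0, 1 } R={ — } = 2
step 3: add RED to get BBR; options L={ 0, 1 } R={ 2 } = 3/2
step 4: add BLUE to get BBRB; options L={ 0, 1, 3/2 } R={ 2 } = 7/4
step 5: add BLUE to get BBRBB; options L={ 0, 1, 3/2, 7/4 } R={ 2 } = 15/8
step 6: add BLUE to get BBRBBB; options L={ 0, 1, 3/2, 7/4, 15/8 } R={ 2 } = 31/16
step 7: add RED to get BBRBBBR; options L={ 0, 1, 3/2, 7/4, 15/8 } R={ 31/16, 2 } = 61/32
step 8: add BLUE to get BBRBBBRB; options L={ 0, 1, 3/2, 7/4, 15/8, 61/32 } R={ 31/16, 2 } = 123/64
step 9: add BLUE to get BBRBBBRBB; options L={ 0, 1, 3/2, 7/4, 15/8, 61/32, 123/64 } R={ 31/16, 2 } = 247/128
step 10: add RED to get BBRBBBRBBR; options L={ 0, 1, 3/2, 7/4, 15/8, 61/32, 123/64 } R={ 247/128, 31/16, 2 } = 493/256
step 11: add RED to get BBRBBBRBBRR; options L={ 0, 1, 3/2, 7/4, 15/8, 61/32, 123/64 } R={ 493/256, 247/128, 31/16, 2 } = 985/512
step 12: add RED to get BBRBBBRBBRRR; options L={ 0, 1, 3/2, 7/4, 15/8, 61/32, 123/64 } R={ 985/512, 493/256, 247/128, 31/16, 2 } = 1969/1024
step 13: add BLUE to get BBRBBBRBBRRRB; options L={ 0, 1, 3/2, 7/4, 15/8, 61/32, 123/64, 1969/1024 } R={ 985/512, 493/256, 247/128, 31/16, 2 } = 3939/2048
step 14: add RED to get BBRBBBRBBRRRBR; options L={ 0, 1, 3/2, 7/4, 15/8, 61/32, 123/64, 1969/1024 } R={ 3939/2048, 985/512, 493/256, 247/128, 31/16, 2 } = 7877/4096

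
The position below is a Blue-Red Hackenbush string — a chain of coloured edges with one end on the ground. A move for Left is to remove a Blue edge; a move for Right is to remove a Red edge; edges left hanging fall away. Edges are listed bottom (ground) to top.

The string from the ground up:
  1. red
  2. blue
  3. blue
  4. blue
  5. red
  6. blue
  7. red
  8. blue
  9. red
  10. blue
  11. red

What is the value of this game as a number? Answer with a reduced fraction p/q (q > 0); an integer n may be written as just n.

-171/1024

Build v(s[:k]) for k = 1..11, string s = red blue blue blue red blue red blue red blue red.
v(r) = { ∅ | 0 } => -1
v(rb) = { -1 | 0 } => -1/2
v(rbb) = { -1; -1/2 | 0 } => -1/4
v(rbbb) = { -1; -1/2; -1/4 | 0 } => -1/8
v(rbbbr) = { -1; -1/2; -1/4 | -1/8; 0 } => -3/16
v(rbbbrb) = { -1; -1/2; -1/4; -3/16 | -1/8; 0 } => -5/32
v(rbbbrbr) = { -1; -1/2; -1/4; -3/16 | -5/32; -1/8; 0 } => -11/64
v(rbbbrbrb) = { -1; -1/2; -1/4; -3/16; -11/64 | -5/32; -1/8; 0 } => -21/128
v(rbbbrbrbr) = { -1; -1/2; -1/4; -3/16; -11/64 | -21/128; -5/32; -1/8; 0 } => -43/256
v(rbbbrbrbrb) = { -1; -1/2; -1/4; -3/16; -11/64; -43/256 | -21/128; -5/32; -1/8; 0 } => -85/512
v(rbbbrbrbrbr) = { -1; -1/2; -1/4; -3/16; -11/64; -43/256 | -85/512; -21/128; -5/32; -1/8; 0 } => -171/1024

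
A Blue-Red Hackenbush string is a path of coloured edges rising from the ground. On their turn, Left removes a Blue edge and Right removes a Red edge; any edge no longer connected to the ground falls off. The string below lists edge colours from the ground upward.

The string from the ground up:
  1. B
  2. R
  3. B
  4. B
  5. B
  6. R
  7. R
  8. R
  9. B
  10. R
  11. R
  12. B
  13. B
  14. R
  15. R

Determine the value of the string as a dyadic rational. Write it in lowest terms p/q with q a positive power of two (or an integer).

14489/16384

Prefix values for B R B B B R R R B R R B B R R via {L|R} + simplicity:
B: Left { 0 }, Right { none } → simplest 1
BR: Left { 0 }, Right { 1 } → simplest 1/2
BRB: Left { 0, 1/2 }, Right { 1 } → simplest 3/4
BRBB: Left { 0, 1/2, 3/4 }, Right { 1 } → simplest 7/8
BRBBB: Left { 0, 1/2, 3/4, 7/8 }, Right { 1 } → simplest 15/16
BRBBBR: Left { 0, 1/2, 3/4, 7/8 }, Right { 15/16, 1 } → simplest 29/32
BRBBBRR: Left { 0, 1/2, 3/4, 7/8 }, Right { 29/32, 15/16, 1 } → simplest 57/64
BRBBBRRR: Left { 0, 1/2, 3/4, 7/8 }, Right { 57/64, 29/32, 15/16, 1 } → simplest 113/128
BRBBBRRRB: Left { 0, 1/2, 3/4, 7/8, 113/128 }, Right { 57/64, 29/32, 15/16, 1 } → simplest 227/256
BRBBBRRRBR: Left { 0, 1/2, 3/4, 7/8, 113/128 }, Right { 227/256, 57/64, 29/32, 15/16, 1 } → simplest 453/512
BRBBBRRRBRR: Left { 0, 1/2, 3/4, 7/8, 113/128 }, Right { 453/512, 227/256, 57/64, 29/32, 15/16, 1 } → simplest 905/1024
BRBBBRRRBRRB: Left { 0, 1/2, 3/4, 7/8, 113/128, 905/1024 }, Right { 453/512, 227/256, 57/64, 29/32, 15/16, 1 } → simplest 1811/2048
BRBBBRRRBRRBB: Left { 0, 1/2, 3/4, 7/8, 113/128, 905/1024, 1811/2048 }, Right { 453/512, 227/256, 57/64, 29/32, 15/16, 1 } → simplest 3623/4096
BRBBBRRRBRRBBR: Left { 0, 1/2, 3/4, 7/8, 113/128, 905/1024, 1811/2048 }, Right { 3623/4096, 453/512, 227/256, 57/64, 29/32, 15/16, 1 } → simplest 7245/8192
BRBBBRRRBRRBBRR: Left { 0, 1/2, 3/4, 7/8, 113/128, 905/1024, 1811/2048 }, Right { 7245/8192, 3623/4096, 453/512, 227/256, 57/64, 29/32, 15/16, 1 } → simplest 14489/16384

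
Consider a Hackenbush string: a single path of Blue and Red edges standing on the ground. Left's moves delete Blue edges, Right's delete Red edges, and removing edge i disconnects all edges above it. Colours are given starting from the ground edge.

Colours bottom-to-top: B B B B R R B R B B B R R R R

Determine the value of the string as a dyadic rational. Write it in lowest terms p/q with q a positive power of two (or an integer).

6881/2048

Build v(s[:k]) for k = 1..15, string s = B B B B R R B R B B B R R R R.
edge 1 of 15 (B): { 0 | ∅ } = 1
edge 2 of 15 (B): { 0,1 | ∅ } = 2
edge 3 of 15 (B): { 0,1,2 | ∅ } = 3
edge 4 of 15 (B): { 0,1,2,3 | ∅ } = 4
edge 5 of 15 (R): { 0,1,2,3 | 4 } = 7/2
edge 6 of 15 (R): { 0,1,2,3 | 7/2,4 } = 13/4
edge 7 of 15 (B): { 0,1,2,3,13/4 | 7/2,4 } = 27/8
edge 8 of 15 (R): { 0,1,2,3,13/4 | 27/8,7/2,4 } = 53/16
edge 9 of 15 (B): { 0,1,2,3,13/4,53/16 | 27/8,7/2,4 } = 107/32
edge 10 of 15 (B): { 0,1,2,3,13/4,53/16,107/32 | 27/8,7/2,4 } = 215/64
edge 11 of 15 (B): { 0,1,2,3,13/4,53/16,107/32,215/64 | 27/8,7/2,4 } = 431/128
edge 12 of 15 (R): { 0,1,2,3,13/4,53/16,107/32,215/64 | 431/128,27/8,7/2,4 } = 861/256
edge 13 of 15 (R): { 0,1,2,3,13/4,53/16,107/32,215/64 | 861/256,431/128,27/8,7/2,4 } = 1721/512
edge 14 of 15 (R): { 0,1,2,3,13/4,53/16,107/32,215/64 | 1721/512,861/256,431/128,27/8,7/2,4 } = 3441/1024
edge 15 of 15 (R): { 0,1,2,3,13/4,53/16,107/32,215/64 | 3441/1024,1721/512,861/256,431/128,27/8,7/2,4 } = 6881/2048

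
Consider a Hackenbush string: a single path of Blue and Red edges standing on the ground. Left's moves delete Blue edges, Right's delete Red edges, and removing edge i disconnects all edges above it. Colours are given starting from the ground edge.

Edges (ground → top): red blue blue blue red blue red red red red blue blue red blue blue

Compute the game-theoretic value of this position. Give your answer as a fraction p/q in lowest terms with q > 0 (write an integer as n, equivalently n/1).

-3017/16384

1 of 15 · r · max L −∞ · min R 0 so -1
2 of 15 · rb · max L -1 · min R 0 so -1/2
3 of 15 · rbb · max L -1/2 · min R 0 so -1/4
4 of 15 · rbbb · max L -1/4 · min R 0 so -1/8
5 of 15 · rbbbr · max L -1/4 · min R -1/8 so -3/16
6 of 15 · rbbbrb · max L -3/16 · min R -1/8 so -5/32
7 of 15 · rbbbrbr · max L -3/16 · min R -5/32 so -11/64
8 of 15 · rbbbrbrr · max L -3/16 · min R -11/64 so -23/128
9 of 15 · rbbbrbrrr · max L -3/16 · min R -23/128 so -47/256
10 of 15 · rbbbrbrrrr · max L -3/16 · min R -47/256 so -95/512
11 of 15 · rbbbrbrrrrb · max L -95/512 · min R -47/256 so -189/1024
12 of 15 · rbbbrbrrrrbb · max L -189/1024 · min R -47/256 so -377/2048
13 of 15 · rbbbrbrrrrbbr · max L -189/1024 · min R -377/2048 so -755/4096
14 of 15 · rbbbrbrrrrbbrb · max L -755/4096 · min R -377/2048 so -1509/8192
15 of 15 · rbbbrbrrrrbbrbb · max L -1509/8192 · min R -377/2048 so -3017/16384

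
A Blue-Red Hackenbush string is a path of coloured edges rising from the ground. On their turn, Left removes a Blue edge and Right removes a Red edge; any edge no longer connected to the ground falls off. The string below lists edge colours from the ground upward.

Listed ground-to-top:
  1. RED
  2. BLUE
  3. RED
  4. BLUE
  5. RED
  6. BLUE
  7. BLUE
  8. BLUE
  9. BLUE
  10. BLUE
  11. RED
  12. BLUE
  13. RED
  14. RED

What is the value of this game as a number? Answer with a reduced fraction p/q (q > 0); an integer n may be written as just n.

R: Left { ∅ }, Right { 0 } so simplest -1
RB: Left { -1 }, Right { 0 } so simplest -1/2
RBR: Left { -1 }, Right { -1/2 0 } so simplest -3/4
RBRB: Left { -1 -3/4 }, Right { -1/2 0 } so simplest -5/8
RBRBR: Left { -1 -3/4 }, Right { -5/8 -1/2 0 } so simplest -11/16
RBRBRB: Left { -1 -3/4 -11/16 }, Right { -5/8 -1/2 0 } so simplest -21/32
RBRBRBB: Left { -1 -3/4 -11/16 -21/32 }, Right { -5/8 -1/2 0 } so simplest -41/64
RBRBRBBB: Left { -1 -3/4 -11/16 -21/32 -41/64 }, Right { -5/8 -1/2 0 } so simplest -81/128
RBRBRBBBB: Left { -1 -3/4 -11/16 -21/32 -41/64 -81/128 }, Right { -5/8 -1/2 0 } so simplest -161/256
RBRBRBBBBB: Left { -1 -3/4 -11/16 -21/32 -41/64 -81/128 -161/256 }, Right { -5/8 -1/2 0 } so simplest -321/512
RBRBRBBBBBR: Left { -1 -3/4 -11/16 -21/32 -41/64 -81/128 -161/256 }, Right { -321/512 -5/8 -1/2 0 } so simplest -643/1024
RBRBRBBBBBRB: Left { -1 -3/4 -11/16 -21/32 -41/64 -81/128 -161/256 -643/1024 }, Right { -321/512 -5/8 -1/2 0 } so simplest -1285/2048
RBRBRBBBBBRBR: Left { -1 -3/4 -11/16 -21/32 -41/64 -81/128 -161/256 -643/1024 }, Right { -1285/2048 -321/512 -5/8 -1/2 0 } so simplest -2571/4096
RBRBRBBBBBRBRR: Left { -1 -3/4 -11/16 -21/32 -41/64 -81/128 -161/256 -643/1024 }, Right { -2571/4096 -1285/2048 -321/512 -5/8 -1/2 0 } so simplest -5143/8192

-5143/8192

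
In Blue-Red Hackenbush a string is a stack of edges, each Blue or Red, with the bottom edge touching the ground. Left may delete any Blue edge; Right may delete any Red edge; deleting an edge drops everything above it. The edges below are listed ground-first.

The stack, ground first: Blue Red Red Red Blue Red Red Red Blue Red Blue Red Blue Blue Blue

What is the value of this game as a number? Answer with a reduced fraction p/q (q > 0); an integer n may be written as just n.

step 1: add Blue to get B; options L={ 0 } R={ — } => 1
step 2: add Red to get BR; options L={ 0 } R={ 1 } => 1/2
step 3: add Red to get BRR; options L={ 0 } R={ 1/2, 1 } => 1/4
step 4: add Red to get BRRR; options L={ 0 } R={ 1/4, 1/2, 1 } => 1/8
step 5: add Blue to get BRRRB; options L={ 0, 1/8 } R={ 1/4, 1/2, 1 } => 3/16
step 6: add Red to get BRRRBR; options L={ 0, 1/8 } R={ 3/16, 1/4, 1/2, 1 } => 5/32
step 7: add Red to get BRRRBRR; options L={ 0, 1/8 } R={ 5/32, 3/16, 1/4, 1/2, 1 } => 9/64
step 8: add Red to get BRRRBRRR; options L={ 0, 1/8 } R={ 9/64, 5/32, 3/16, 1/4, 1/2, 1 } => 17/128
step 9: add Blue to get BRRRBRRRB; options L={ 0, 1/8, 17/128 } R={ 9/64, 5/32, 3/16, 1/4, 1/2, 1 } => 35/256
step 10: add Red to get BRRRBRRRBR; options L={ 0, 1/8, 17/128 } R={ 35/256, 9/64, 5/32, 3/16, 1/4, 1/2, 1 } => 69/512
step 11: add Blue to get BRRRBRRRBRB; options L={ 0, 1/8, 17/128, 69/512 } R={ 35/256, 9/64, 5/32, 3/16, 1/4, 1/2, 1 } => 139/1024
step 12: add Red to get BRRRBRRRBRBR; options L={ 0, 1/8, 17/128, 69/512 } R={ 139/1024, 35/256, 9/64, 5/32, 3/16, 1/4, 1/2, 1 } => 277/2048
step 13: add Blue to get BRRRBRRRBRBRB; options L={ 0, 1/8, 17/128, 69/512, 277/2048 } R={ 139/1024, 35/256, 9/64, 5/32, 3/16, 1/4, 1/2, 1 } => 555/4096
step 14: add Blue to get BRRRBRRRBRBRBB; options L={ 0, 1/8, 17/128, 69/512, 277/2048, 555/4096 } R={ 139/1024, 35/256, 9/64, 5/32, 3/16, 1/4, 1/2, 1 } => 1111/8192
step 15: add Blue to get BRRRBRRRBRBRBBB; options L={ 0, 1/8, 17/128, 69/512, 277/2048, 555/4096, 1111/8192 } R={ 139/1024, 35/256, 9/64, 5/32, 3/16, 1/4, 1/2, 1 } => 2223/16384

2223/16384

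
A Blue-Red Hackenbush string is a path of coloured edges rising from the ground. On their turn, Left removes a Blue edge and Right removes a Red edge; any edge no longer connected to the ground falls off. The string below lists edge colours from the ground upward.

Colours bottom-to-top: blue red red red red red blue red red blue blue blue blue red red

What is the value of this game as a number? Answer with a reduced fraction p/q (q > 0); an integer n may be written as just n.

633/16384

Prefix values for blue red red red red red blue red red blue blue blue blue red red via {L|R} + simplicity:
G(b) = { 0 | none } => 1
G(br) = { 0 | 1 } => 1/2
G(brr) = { 0 | 1/2,1 } => 1/4
G(brrr) = { 0 | 1/4,1/2,1 } => 1/8
G(brrrr) = { 0 | 1/8,1/4,1/2,1 } => 1/16
G(brrrrr) = { 0 | 1/16,1/8,1/4,1/2,1 } => 1/32
G(brrrrrb) = { 0,1/32 | 1/16,1/8,1/4,1/2,1 } => 3/64
G(brrrrrbr) = { 0,1/32 | 3/64,1/16,1/8,1/4,1/2,1 } => 5/128
G(brrrrrbrr) = { 0,1/32 | 5/128,3/64,1/16,1/8,1/4,1/2,1 } => 9/256
G(brrrrrbrrb) = { 0,1/32,9/256 | 5/128,3/64,1/16,1/8,1/4,1/2,1 } => 19/512
G(brrrrrbrrbb) = { 0,1/32,9/256,19/512 | 5/128,3/64,1/16,1/8,1/4,1/2,1 } => 39/1024
G(brrrrrbrrbbb) = { 0,1/32,9/256,19/512,39/1024 | 5/128,3/64,1/16,1/8,1/4,1/2,1 } => 79/2048
G(brrrrrbrrbbbb) = { 0,1/32,9/256,19/512,39/1024,79/2048 | 5/128,3/64,1/16,1/8,1/4,1/2,1 } => 159/4096
G(brrrrrbrrbbbbr) = { 0,1/32,9/256,19/512,39/1024,79/2048 | 159/4096,5/128,3/64,1/16,1/8,1/4,1/2,1 } => 317/8192
G(brrrrrbrrbbbbrr) = { 0,1/32,9/256,19/512,39/1024,79/2048 | 317/8192,159/4096,5/128,3/64,1/16,1/8,1/4,1/2,1 } => 633/16384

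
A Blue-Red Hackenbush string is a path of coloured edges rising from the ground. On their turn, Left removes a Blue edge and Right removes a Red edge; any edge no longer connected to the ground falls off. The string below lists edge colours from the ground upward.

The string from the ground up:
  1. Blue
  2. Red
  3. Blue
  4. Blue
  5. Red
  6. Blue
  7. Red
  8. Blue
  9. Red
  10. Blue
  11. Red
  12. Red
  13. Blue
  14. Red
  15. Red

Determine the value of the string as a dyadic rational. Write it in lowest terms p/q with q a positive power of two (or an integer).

Recurse on prefixes of the 15-edge string Blue Red Blue Blue Red Blue Red Blue Red Blue Red Red Blue Red Red:
v(B) = { 0 | none } so 1
v(BR) = { 0 | 1 } so 1/2
v(BRB) = { 0, 1/2 | 1 } so 3/4
v(BRBB) = { 0, 1/2, 3/4 | 1 } so 7/8
v(BRBBR) = { 0, 1/2, 3/4 | 7/8, 1 } so 13/16
v(BRBBRB) = { 0, 1/2, 3/4, 13/16 | 7/8, 1 } so 27/32
v(BRBBRBR) = { 0, 1/2, 3/4, 13/16 | 27/32, 7/8, 1 } so 53/64
v(BRBBRBRB) = { 0, 1/2, 3/4, 13/16, 53/64 | 27/32, 7/8, 1 } so 107/128
v(BRBBRBRBR) = { 0, 1/2, 3/4, 13/16, 53/64 | 107/128, 27/32, 7/8, 1 } so 213/256
v(BRBBRBRBRB) = { 0, 1/2, 3/4, 13/16, 53/64, 213/256 | 107/128, 27/32, 7/8, 1 } so 427/512
v(BRBBRBRBRBR) = { 0, 1/2, 3/4, 13/16, 53/64, 213/256 | 427/512, 107/128, 27/32, 7/8, 1 } so 853/1024
v(BRBBRBRBRBRR) = { 0, 1/2, 3/4, 13/16, 53/64, 213/256 | 853/1024, 427/512, 107/128, 27/32, 7/8, 1 } so 1705/2048
v(BRBBRBRBRBRRB) = { 0, 1/2, 3/4, 13/16, 53/64, 213/256, 1705/2048 | 853/1024, 427/512, 107/128, 27/32, 7/8, 1 } so 3411/4096
v(BRBBRBRBRBRRBR) = { 0, 1/2, 3/4, 13/16, 53/64, 213/256, 1705/2048 | 3411/4096, 853/1024, 427/512, 107/128, 27/32, 7/8, 1 } so 6821/8192
v(BRBBRBRBRBRRBRR) = { 0, 1/2, 3/4, 13/16, 53/64, 213/256, 1705/2048 | 6821/8192, 3411/4096, 853/1024, 427/512, 107/128, 27/32, 7/8, 1 } so 13641/16384

13641/16384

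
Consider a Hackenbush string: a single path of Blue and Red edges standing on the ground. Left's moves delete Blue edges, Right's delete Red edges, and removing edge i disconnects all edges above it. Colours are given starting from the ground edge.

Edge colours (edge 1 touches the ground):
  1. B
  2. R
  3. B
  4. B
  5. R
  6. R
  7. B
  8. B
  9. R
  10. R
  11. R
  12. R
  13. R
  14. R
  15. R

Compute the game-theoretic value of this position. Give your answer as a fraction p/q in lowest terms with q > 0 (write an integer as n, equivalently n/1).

Build G(s[:k]) for k = 1..15, string s = B R B B R R B B R R R R R R R.
edge 1 of 15 (B): { 0 | — } — 1
edge 2 of 15 (R): { 0 | 1 } — 1/2
edge 3 of 15 (B): { 0,1/2 | 1 } — 3/4
edge 4 of 15 (B): { 0,1/2,3/4 | 1 } — 7/8
edge 5 of 15 (R): { 0,1/2,3/4 | 7/8,1 } — 13/16
edge 6 of 15 (R): { 0,1/2,3/4 | 13/16,7/8,1 } — 25/32
edge 7 of 15 (B): { 0,1/2,3/4,25/32 | 13/16,7/8,1 } — 51/64
edge 8 of 15 (B): { 0,1/2,3/4,25/32,51/64 | 13/16,7/8,1 } — 103/128
edge 9 of 15 (R): { 0,1/2,3/4,25/32,51/64 | 103/128,13/16,7/8,1 } — 205/256
edge 10 of 15 (R): { 0,1/2,3/4,25/32,51/64 | 205/256,103/128,13/16,7/8,1 } — 409/512
edge 11 of 15 (R): { 0,1/2,3/4,25/32,51/64 | 409/512,205/256,103/128,13/16,7/8,1 } — 817/1024
edge 12 of 15 (R): { 0,1/2,3/4,25/32,51/64 | 817/1024,409/512,205/256,103/128,13/16,7/8,1 } — 1633/2048
edge 13 of 15 (R): { 0,1/2,3/4,25/32,51/64 | 1633/2048,817/1024,409/512,205/256,103/128,13/16,7/8,1 } — 3265/4096
edge 14 of 15 (R): { 0,1/2,3/4,25/32,51/64 | 3265/4096,1633/2048,817/1024,409/512,205/256,103/128,13/16,7/8,1 } — 6529/8192
edge 15 of 15 (R): { 0,1/2,3/4,25/32,51/64 | 6529/8192,3265/4096,1633/2048,817/1024,409/512,205/256,103/128,13/16,7/8,1 } — 13057/16384

13057/16384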